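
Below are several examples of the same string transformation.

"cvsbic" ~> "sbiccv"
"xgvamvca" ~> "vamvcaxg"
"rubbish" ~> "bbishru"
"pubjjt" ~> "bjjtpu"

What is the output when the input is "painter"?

Looking at the pairs, the operation is to move the first 2 characters to the end (rotate left by 2).
So "painter" becomes "interpa".

interpa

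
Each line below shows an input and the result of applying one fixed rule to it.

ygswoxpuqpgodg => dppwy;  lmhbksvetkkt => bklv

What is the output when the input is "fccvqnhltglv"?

Looking at the pairs, the operation is to keep one character in every 3, starting at position 1 (positions 1st, 4th, 7th, ...), then sort the characters into alphabetical order.
On "fccvqnhltglv": the first step gives "fvhg", and the second then gives "fghv".

fghv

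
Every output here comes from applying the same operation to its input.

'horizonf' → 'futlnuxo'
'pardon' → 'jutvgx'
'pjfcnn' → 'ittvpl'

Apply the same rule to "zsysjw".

What's happening: shift every letter 6 places forward in the alphabet (wrapping around), then swap the front and back halves of the string.
"zsysjw" → "fyeypc" → "ypcfye".

ypcfye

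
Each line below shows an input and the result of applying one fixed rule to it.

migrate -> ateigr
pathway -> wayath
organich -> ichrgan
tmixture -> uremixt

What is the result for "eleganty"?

ntylega

The pattern: delete the first character, then move the last 3 characters to the front (rotate right by 3).
"eleganty" → "leganty" → "ntylega".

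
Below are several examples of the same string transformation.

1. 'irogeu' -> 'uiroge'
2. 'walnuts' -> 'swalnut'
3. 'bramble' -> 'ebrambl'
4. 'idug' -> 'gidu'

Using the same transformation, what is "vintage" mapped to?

evintag

The transformation: move the last character to the front.
So "vintage" becomes "evintag".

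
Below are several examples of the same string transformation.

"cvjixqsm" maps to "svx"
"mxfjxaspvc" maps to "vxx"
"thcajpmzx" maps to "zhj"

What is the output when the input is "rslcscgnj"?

nss

Looking at the pairs, the operation is to move the last 3 characters to the front (rotate right by 3), then keep one character in every 3, starting at position 2 (positions 2nd, 5th, 8th, ...).
For "rslcscgnj" the result is "nss".
(Check on "cvjixqsm": → "qsmcvjix" → "svx" ✓)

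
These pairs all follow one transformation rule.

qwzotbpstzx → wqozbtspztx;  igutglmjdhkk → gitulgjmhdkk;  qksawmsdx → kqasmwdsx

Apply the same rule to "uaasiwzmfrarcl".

ausawimzrfralc

In each case the input is transformed by: swap each adjacent pair of characters (1↔2, 3↔4, ...).
On "uaasiwzmfrarcl" that produces "ausawimzrfralc".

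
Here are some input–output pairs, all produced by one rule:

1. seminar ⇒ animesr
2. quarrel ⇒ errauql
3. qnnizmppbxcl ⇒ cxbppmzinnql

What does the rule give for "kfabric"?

The rule is to reverse the string, then move the first character to the end.
For "kfabric", step one produces "cirbafk"; step two turns that into "irbafkc".

irbafkc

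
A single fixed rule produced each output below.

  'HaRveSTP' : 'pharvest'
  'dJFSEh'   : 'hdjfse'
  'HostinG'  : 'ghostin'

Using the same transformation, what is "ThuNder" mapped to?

What's happening: move the last character to the front, then convert every letter to lowercase.
"ThuNder" → "rThuNde" → "rthunde".

rthunde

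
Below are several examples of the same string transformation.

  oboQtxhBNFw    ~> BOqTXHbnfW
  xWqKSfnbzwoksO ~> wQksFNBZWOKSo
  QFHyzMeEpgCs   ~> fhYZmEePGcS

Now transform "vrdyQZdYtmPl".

RDYqzDyTMpL

Rule — flip the case of every letter, then delete the first character.
On "vrdyQZdYtmPl": the first step gives "VRDYqzDyTMpL", and the second then gives "RDYqzDyTMpL".
(Check on "oboQtxhBNFw": → "OBOqTXHbnfW" → "BOqTXHbnfW" ✓)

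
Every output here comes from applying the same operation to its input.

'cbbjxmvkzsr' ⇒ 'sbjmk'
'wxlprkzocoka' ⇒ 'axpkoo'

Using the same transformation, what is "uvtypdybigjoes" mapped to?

What's happening: keep every other character starting from the second (positions 2nd, 4th, 6th, ...), then move the last character to the front.
On "uvtypdybigjoes": the first step gives "vydbgos", and the second then gives "svydbgo".

svydbgo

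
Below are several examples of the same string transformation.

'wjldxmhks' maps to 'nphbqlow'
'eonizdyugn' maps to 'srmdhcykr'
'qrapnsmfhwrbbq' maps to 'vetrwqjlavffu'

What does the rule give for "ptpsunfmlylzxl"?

xtwyrjqpcpdbp

The pattern: delete the first character, then shift every letter 4 places forward in the alphabet (wrapping around).
Applying both steps to "ptpsunfmlylzxl": "tpsunfmlylzxl", then "xtwyrjqpcpdbp".
(Check on "wjldxmhks": → "jldxmhks" → "nphbqlow" ✓)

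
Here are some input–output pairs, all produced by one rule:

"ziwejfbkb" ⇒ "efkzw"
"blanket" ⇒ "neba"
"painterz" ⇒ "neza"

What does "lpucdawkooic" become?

cakocp

The rule is to move the first 3 characters to the end (rotate left by 3), then keep every other character starting from the first (positions 1st, 3rd, 5th, ...).
On "lpucdawkooic": the first step gives "cdawkooiclpu", and the second then gives "cakocp".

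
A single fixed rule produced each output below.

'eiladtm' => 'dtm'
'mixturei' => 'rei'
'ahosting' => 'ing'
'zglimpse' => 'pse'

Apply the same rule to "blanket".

Looking at the pairs, the operation is to keep only the last 3 characters.
For "blanket" the result is "ket".

ket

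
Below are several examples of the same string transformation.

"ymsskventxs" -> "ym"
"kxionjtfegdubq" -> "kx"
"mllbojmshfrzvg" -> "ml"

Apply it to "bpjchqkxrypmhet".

Rule — keep only the first 2 characters.
For "bpjchqkxrypmhet" the result is "bp".

bp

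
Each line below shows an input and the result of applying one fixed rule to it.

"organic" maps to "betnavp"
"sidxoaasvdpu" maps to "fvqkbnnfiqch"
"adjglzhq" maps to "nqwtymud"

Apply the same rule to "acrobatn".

What's happening: shift every letter 13 places forward in the alphabet (wrapping around) — i.e. ROT13.
For "acrobatn" the result is "npebonga".

npebonga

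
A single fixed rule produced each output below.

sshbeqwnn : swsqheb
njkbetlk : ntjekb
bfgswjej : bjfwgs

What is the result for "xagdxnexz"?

xeangxd

What's happening: delete the last 2 characters, then take characters alternately from the front and the back (1st, last, 2nd, 2nd-last, ...).
On "xagdxnexz": the first step gives "xagdxne", and the second then gives "xeangxd".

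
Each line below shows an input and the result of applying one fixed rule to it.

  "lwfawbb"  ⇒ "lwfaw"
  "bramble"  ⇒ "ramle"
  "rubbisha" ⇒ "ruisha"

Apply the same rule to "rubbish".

Rule — remove every "b".
So "rubbish" becomes "ruish".

ruish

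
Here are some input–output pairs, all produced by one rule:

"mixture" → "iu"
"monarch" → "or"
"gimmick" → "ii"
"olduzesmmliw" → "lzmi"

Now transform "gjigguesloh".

Each output is the input with this applied: keep one character in every 3, starting at position 2 (positions 2nd, 5th, 8th, ...).
"gjigguesloh" → "jgsh".

jgsh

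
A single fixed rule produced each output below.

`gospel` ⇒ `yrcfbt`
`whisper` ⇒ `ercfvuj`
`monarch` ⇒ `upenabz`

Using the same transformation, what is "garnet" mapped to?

The pattern: shift every letter 13 places forward in the alphabet (wrapping around) — i.e. ROT13, then reverse the string.
On "garnet": the first step gives "tnearg", and the second then gives "graent".

graent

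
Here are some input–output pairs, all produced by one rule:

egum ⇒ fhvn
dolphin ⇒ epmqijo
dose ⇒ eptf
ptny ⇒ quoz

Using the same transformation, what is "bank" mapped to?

cbol

What's happening: shift every letter 1 place forward in the alphabet (wrapping around).
For "bank" the result is "cbol".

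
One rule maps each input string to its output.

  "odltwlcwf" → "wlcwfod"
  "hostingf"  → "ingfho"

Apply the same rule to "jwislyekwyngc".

lyekwyngcjw

Rule — move the first 2 characters to the end (rotate left by 2), then delete the first 2 characters.
Doing the same to "jwislyekwyngc": "lyekwyngcjw".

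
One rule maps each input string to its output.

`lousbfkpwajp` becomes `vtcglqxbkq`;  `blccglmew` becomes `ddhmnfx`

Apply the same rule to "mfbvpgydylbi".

cwqhzezmcj

The pattern: shift every letter 1 place forward in the alphabet (wrapping around), then delete the first 2 characters.
Doing the same to "mfbvpgydylbi": "cwqhzezmcj".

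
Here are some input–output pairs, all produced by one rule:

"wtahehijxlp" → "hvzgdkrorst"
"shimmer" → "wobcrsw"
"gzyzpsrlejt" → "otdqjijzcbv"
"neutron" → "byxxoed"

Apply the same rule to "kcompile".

In each case the input is transformed by: move the last 3 characters to the front (rotate right by 3), then shift every letter 10 places forward in the alphabet (wrapping around).
Working it through for "kcompile": intermediate "ilekcomp", final "svoumywz".

svoumywz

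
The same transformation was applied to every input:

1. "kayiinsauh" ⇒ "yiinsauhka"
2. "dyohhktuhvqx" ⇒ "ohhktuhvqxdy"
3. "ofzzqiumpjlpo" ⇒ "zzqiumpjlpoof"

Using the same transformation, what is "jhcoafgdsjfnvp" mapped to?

coafgdsjfnvpjh

Rule — move the first 2 characters to the end (rotate left by 2).
On "jhcoafgdsjfnvp" that produces "coafgdsjfnvpjh".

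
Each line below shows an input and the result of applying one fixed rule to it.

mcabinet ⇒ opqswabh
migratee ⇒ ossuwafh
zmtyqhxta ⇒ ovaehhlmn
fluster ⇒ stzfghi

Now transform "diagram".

ooruwaf

What's happening: sort the characters into alphabetical order, then shift every letter 12 places backward in the alphabet (wrapping around).
On "diagram" that produces "ooruwaf".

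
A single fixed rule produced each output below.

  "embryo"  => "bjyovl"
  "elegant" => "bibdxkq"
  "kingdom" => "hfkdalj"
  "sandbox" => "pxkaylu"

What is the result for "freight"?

cobfdeq

Rule — shift every letter 3 places backward in the alphabet (wrapping around).
For "freight" the result is "cobfdeq".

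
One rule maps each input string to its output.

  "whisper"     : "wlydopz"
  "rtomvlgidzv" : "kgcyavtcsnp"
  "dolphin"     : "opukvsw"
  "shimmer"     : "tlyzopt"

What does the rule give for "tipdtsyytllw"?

ssdapwkazffa

The rule is to shift every letter 7 places forward in the alphabet (wrapping around), then move the last 3 characters to the front (rotate right by 3).
Working it through for "tipdtsyytllw": intermediate "apwkazffassd", final "ssdapwkazffa".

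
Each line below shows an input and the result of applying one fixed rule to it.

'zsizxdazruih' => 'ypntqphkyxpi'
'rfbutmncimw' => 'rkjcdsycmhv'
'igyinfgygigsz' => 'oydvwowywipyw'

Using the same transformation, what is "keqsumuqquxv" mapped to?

gikckggknlau

Each output is the input with this applied: shift every letter 10 places backward in the alphabet (wrapping around), then move the first 2 characters to the end (rotate left by 2).
Starting from "keqsumuqquxv": after the first operation, "augikckggknl"; after the second, "gikckggknlau".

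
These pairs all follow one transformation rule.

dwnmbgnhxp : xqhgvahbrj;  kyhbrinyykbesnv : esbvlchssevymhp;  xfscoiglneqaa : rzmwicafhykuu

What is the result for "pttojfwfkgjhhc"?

jnnidzqzeadbbw

In each case the input is transformed by: shift every letter 6 places backward in the alphabet (wrapping around).
On "pttojfwfkgjhhc" that produces "jnnidzqzeadbbw".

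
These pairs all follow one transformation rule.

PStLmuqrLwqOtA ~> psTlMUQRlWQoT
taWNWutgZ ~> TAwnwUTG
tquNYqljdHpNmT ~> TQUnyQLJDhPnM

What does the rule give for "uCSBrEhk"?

Rule — flip the case of every letter, then delete the last character.
Working it through for "uCSBrEhk": intermediate "UcsbReHK", final "UcsbReH".

UcsbReH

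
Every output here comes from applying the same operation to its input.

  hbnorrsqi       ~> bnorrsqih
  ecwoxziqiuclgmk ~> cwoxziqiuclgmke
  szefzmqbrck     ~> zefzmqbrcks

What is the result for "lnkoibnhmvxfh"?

nkoibnhmvxfhl

The transformation: move the first character to the end.
Doing the same to "lnkoibnhmvxfh": "nkoibnhmvxfhl".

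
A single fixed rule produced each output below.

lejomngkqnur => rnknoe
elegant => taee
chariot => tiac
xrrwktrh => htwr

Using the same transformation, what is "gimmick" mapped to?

kimg

The pattern: reverse the string, then keep every other character starting from the first (positions 1st, 3rd, 5th, ...).
For "gimmick", step one produces "kcimmig"; step two turns that into "kimg".
(Check on "chariot": → "toirahc" → "tiac" ✓)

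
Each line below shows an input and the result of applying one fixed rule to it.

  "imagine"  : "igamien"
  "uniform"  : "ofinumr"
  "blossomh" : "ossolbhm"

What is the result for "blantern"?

etnalbnr

Each output is the input with this applied: move the last 2 characters to the front (rotate right by 2), then reverse the string.
On "blantern": the first step gives "rnblante", and the second then gives "etnalbnr".
(Check on "imagine": → "neimagi" → "igamien" ✓)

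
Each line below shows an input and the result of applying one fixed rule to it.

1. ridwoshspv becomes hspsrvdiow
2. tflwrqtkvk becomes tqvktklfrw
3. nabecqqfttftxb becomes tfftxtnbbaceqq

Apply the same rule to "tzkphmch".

The transformation: swap the front and back halves of the string, then swap each adjacent pair of characters (1↔2, 3↔4, ...).
"tzkphmch" → "hmchtzkp" → "mhhcztpk".

mhhcztpk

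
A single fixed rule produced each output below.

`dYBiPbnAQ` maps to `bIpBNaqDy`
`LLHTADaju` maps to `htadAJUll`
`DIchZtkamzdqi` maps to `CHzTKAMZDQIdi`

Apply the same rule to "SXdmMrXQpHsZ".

DMmRxqPhSzsx

Looking at the pairs, the operation is to flip the case of every letter, then move the first 2 characters to the end (rotate left by 2).
"SXdmMrXQpHsZ" → "sxDMmRxqPhSz" → "DMmRxqPhSzsx".
(Check on "LLHTADaju": → "llhtadAJU" → "htadAJUll" ✓)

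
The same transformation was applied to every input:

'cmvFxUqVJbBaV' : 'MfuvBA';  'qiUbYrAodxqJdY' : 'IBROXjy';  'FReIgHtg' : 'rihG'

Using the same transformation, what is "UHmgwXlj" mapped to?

hGxJ

The pattern: flip the case of every letter, then keep every other character starting from the second (positions 2nd, 4th, 6th, ...).
Applying both steps to "UHmgwXlj": "uhMGWxLJ", then "hGxJ".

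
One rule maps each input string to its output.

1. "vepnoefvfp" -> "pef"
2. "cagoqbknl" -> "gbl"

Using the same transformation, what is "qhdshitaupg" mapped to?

The pattern: keep one character in every 3, starting at position 3 (positions 3rd, 6th, 9th, ...).
So "qhdshitaupg" becomes "diu".

diu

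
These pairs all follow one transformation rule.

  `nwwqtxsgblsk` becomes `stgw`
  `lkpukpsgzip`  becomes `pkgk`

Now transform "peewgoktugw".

Each output is the input with this applied: keep one character in every 3, starting at position 2 (positions 2nd, 5th, 8th, ...), then swap the first and last characters.
For "peewgoktugw", step one produces "egtw"; step two turns that into "wgte".
(Check on "lkpukpsgzip": → "kkgp" → "pkgk" ✓)

wgte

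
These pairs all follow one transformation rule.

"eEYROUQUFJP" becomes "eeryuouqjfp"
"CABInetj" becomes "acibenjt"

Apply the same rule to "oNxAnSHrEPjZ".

noaxsnrhpezj

In each case the input is transformed by: swap each adjacent pair of characters (1↔2, 3↔4, ...), then convert every letter to lowercase.
Working it through for "oNxAnSHrEPjZ": intermediate "NoAxSnrHPEZj", final "noaxsnrhpezj".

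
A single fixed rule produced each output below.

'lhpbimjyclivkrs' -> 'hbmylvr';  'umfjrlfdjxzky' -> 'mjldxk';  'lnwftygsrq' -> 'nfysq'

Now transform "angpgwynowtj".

The transformation: keep every other character starting from the second (positions 2nd, 4th, 6th, ...).
Doing the same to "angpgwynowtj": "npwnwj".

npwnwj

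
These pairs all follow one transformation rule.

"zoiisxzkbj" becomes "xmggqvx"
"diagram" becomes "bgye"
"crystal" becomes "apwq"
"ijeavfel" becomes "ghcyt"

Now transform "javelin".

hytc

Each output is the input with this applied: delete the last 3 characters, then shift every letter 2 places backward in the alphabet (wrapping around).
Starting from "javelin": after the first operation, "jave"; after the second, "hytc".
(Check on "diagram": → "diag" → "bgye" ✓)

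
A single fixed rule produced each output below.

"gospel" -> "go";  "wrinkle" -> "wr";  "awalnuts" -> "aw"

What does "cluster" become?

cl

In each case the input is transformed by: keep only the first 2 characters.
Doing the same to "cluster": "cl".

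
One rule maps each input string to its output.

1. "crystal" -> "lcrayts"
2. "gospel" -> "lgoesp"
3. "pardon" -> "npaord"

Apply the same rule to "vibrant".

tvinbar

The pattern: swap the first and last characters, then take characters alternately from the front and the back (1st, last, 2nd, 2nd-last, ...).
"vibrant" → "tibranv" → "tvinbar".
(Check on "gospel": → "lospeg" → "lgoesp" ✓)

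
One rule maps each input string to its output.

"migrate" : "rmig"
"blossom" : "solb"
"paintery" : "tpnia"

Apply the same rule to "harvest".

vrha

Each output is the input with this applied: delete the last 3 characters, then sort the characters into reverse alphabetical order.
"harvest" → "harv" → "vrha".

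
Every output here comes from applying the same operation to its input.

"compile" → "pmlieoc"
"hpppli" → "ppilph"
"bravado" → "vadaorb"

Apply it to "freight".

The rule is to swap each adjacent pair of characters (1↔2, 3↔4, ...), then move the first 2 characters to the end (rotate left by 2).
Applying both steps to "freight": "rfiehgt", then "iehgtrf".
(Check on "compile": → "ocpmlie" → "pmlieoc" ✓)

iehgtrf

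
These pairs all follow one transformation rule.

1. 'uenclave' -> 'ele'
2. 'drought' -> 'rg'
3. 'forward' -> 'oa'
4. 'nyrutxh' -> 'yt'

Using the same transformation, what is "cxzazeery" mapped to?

xzr

Looking at the pairs, the operation is to keep one character in every 3, starting at position 2 (positions 2nd, 5th, 8th, ...).
Doing the same to "cxzazeery": "xzr".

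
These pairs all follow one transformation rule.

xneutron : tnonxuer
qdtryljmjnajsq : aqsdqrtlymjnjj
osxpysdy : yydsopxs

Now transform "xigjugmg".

Each output is the input with this applied: swap each adjacent pair of characters (1↔2, 3↔4, ...), then move the last 3 characters to the front (rotate right by 3).
Working it through for "xigjugmg": intermediate "ixjggugm", final "ugmixjgg".
(Check on "qdtryljmjnajsq": → "dqrtlymjnjjaqs" → "aqsdqrtlymjnjj" ✓)

ugmixjgg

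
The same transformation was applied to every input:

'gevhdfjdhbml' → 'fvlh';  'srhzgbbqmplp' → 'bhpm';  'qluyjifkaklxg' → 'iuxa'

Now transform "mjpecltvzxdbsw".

Each output is the input with this applied: keep one character in every 3, starting at position 3 (positions 3rd, 6th, 9th, ...), then swap each adjacent pair of characters (1↔2, 3↔4, ...).
"mjpecltvzxdbsw" → "plzb" → "lpbz".

lpbz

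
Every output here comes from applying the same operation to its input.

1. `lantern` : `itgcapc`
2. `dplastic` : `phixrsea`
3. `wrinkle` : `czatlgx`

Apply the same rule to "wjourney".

Each output is the input with this applied: shift every letter 11 places backward in the alphabet (wrapping around), then move the first 3 characters to the end (rotate left by 3).
Applying both steps to "wjourney": "lydjgctn", then "jgctnlyd".

jgctnlyd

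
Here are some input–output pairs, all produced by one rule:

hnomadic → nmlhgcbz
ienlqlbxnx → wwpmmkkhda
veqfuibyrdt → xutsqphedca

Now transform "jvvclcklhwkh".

The rule is to sort the characters into reverse alphabetical order, then shift every letter 1 place backward in the alphabet (wrapping around).
On "jvvclcklhwkh": the first step gives "wvvllkkjhhcc", and the second then gives "vuukkjjiggbb".

vuukkjjiggbb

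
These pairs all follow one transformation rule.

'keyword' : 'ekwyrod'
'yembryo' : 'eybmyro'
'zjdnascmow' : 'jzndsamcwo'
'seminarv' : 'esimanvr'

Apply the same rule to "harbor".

What's happening: swap each adjacent pair of characters (1↔2, 3↔4, ...).
On "harbor" that produces "ahbrro".

ahbrro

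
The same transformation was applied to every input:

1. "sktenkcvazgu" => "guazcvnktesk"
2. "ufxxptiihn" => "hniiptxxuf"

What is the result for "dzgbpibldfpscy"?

cypsdfblpigbdz

What's happening: reverse the string, then swap each adjacent pair of characters (1↔2, 3↔4, ...).
Starting from "dzgbpibldfpscy": after the first operation, "ycspfdlbipbgzd"; after the second, "cypsdfblpigbdz".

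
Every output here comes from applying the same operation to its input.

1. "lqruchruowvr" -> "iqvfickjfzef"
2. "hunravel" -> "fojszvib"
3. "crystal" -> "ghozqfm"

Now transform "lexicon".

wqcbzsl

Looking at the pairs, the operation is to shift every letter 12 places backward in the alphabet (wrapping around), then move the first 3 characters to the end (rotate left by 3).
"lexicon" → "wqcbzsl".
(Check on "hunravel": → "vibfojsz" → "fojszvib" ✓)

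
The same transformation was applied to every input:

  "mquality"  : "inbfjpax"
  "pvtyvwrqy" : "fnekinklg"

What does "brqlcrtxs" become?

mhqgfargi

In each case the input is transformed by: move the last 2 characters to the front (rotate right by 2), then shift every letter 11 places backward in the alphabet (wrapping around).
On "brqlcrtxs": the first step gives "xsbrqlcrt", and the second then gives "mhqgfargi".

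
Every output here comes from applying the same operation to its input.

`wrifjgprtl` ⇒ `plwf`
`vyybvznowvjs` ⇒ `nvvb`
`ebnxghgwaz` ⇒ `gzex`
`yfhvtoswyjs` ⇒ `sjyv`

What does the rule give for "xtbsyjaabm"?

amxs

Each output is the input with this applied: keep one character in every 3, starting at position 1 (positions 1st, 4th, 7th, ...), then move the first 2 characters to the end (rotate left by 2).
Applying both steps to "xtbsyjaabm": "xsam", then "amxs".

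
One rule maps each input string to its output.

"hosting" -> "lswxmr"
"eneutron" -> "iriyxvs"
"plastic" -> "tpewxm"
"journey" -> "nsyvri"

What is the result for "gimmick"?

Rule — delete the last character, then shift every letter 4 places forward in the alphabet (wrapping around).
Working it through for "gimmick": intermediate "gimmic", final "kmqqmg".

kmqqmg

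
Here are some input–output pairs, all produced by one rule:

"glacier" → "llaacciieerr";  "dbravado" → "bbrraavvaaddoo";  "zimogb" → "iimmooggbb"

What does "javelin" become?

Each output is the input with this applied: delete the first character, then double every character.
Applying that to "javelin" gives "aavveelliinn".

aavveelliinn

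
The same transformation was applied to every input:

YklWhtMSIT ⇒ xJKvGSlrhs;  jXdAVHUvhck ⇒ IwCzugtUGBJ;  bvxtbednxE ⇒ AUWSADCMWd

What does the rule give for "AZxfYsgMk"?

The transformation: shift every letter 1 place backward in the alphabet (wrapping around), then flip the case of every letter.
On "AZxfYsgMk" that produces "zyWExRFlJ".

zyWExRFlJ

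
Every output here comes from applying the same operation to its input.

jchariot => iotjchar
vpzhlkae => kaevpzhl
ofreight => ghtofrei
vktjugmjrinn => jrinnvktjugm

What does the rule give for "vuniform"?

In each case the input is transformed by: swap the front and back halves of the string, then move the first character to the end.
Applying both steps to "vuniform": "formvuni", then "ormvunif".

ormvunif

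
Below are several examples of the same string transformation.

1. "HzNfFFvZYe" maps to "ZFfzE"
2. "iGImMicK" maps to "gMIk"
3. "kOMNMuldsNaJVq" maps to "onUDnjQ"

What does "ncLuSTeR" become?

CUtr

What's happening: keep every other character starting from the second (positions 2nd, 4th, 6th, ...), then flip the case of every letter.
Working it through for "ncLuSTeR": intermediate "cuTR", final "CUtr".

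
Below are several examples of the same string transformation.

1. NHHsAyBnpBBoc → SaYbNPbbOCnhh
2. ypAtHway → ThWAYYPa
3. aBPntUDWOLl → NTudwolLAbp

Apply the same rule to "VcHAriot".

The transformation: move the first 3 characters to the end (rotate left by 3), then flip the case of every letter.
Starting from "VcHAriot": after the first operation, "AriotVcH"; after the second, "aRIOTvCh".

aRIOTvCh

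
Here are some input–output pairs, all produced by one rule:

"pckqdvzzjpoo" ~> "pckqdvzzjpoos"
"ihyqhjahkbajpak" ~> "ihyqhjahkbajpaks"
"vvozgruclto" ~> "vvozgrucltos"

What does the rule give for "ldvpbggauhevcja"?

ldvpbggauhevcjas

Rule — append "s".
For "ldvpbggauhevcja" the result is "ldvpbggauhevcjas".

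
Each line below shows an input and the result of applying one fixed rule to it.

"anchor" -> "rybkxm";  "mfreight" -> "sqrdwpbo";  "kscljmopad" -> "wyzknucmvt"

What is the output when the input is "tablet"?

The rule is to swap the front and back halves of the string, then shift every letter 10 places forward in the alphabet (wrapping around).
For "tablet", step one produces "lettab"; step two turns that into "voddkl".
(Check on "anchor": → "horanc" → "rybkxm" ✓)

voddkl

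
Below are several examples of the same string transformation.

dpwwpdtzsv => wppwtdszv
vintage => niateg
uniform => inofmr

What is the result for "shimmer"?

The pattern: delete the first character, then swap each adjacent pair of characters (1↔2, 3↔4, ...).
"shimmer" → "himmer" → "ihmmre".

ihmmre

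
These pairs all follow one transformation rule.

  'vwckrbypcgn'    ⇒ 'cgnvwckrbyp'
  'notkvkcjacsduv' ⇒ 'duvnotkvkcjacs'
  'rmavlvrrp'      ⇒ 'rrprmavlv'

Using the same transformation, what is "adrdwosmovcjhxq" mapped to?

hxqadrdwosmovcj

Rule — move the last 3 characters to the front (rotate right by 3).
For "adrdwosmovcjhxq" the result is "hxqadrdwosmovcj".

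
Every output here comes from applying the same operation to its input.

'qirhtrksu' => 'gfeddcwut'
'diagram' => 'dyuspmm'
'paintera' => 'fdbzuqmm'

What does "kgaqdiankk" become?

Looking at the pairs, the operation is to sort the characters into reverse alphabetical order, then shift every letter 12 places forward in the alphabet (wrapping around).
Starting from "kgaqdiankk": after the first operation, "qnkkkigdaa"; after the second, "czwwwuspmm".
(Check on "qirhtrksu": → "utsrrqkih" → "gfeddcwut" ✓)

czwwwuspmm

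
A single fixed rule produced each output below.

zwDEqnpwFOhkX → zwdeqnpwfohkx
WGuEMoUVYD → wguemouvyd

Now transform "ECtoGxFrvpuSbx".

The transformation: convert every letter to lowercase.
Doing the same to "ECtoGxFrvpuSbx": "ectogxfrvpusbx".

ectogxfrvpusbx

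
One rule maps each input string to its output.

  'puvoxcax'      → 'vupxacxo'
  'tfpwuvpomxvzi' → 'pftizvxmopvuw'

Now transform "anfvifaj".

fnajafiv

Each output is the input with this applied: move the first 3 characters to the end (rotate left by 3), then reverse the string.
Applying both steps to "anfvifaj": "vifajanf", then "fnajafiv".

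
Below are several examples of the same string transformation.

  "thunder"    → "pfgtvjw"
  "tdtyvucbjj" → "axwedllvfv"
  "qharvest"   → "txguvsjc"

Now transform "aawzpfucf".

brhwehccy

What's happening: move the first 3 characters to the end (rotate left by 3), then shift every letter 2 places forward in the alphabet (wrapping around).
For "aawzpfucf", step one produces "zpfucfaaw"; step two turns that into "brhwehccy".
(Check on "thunder": → "nderthu" → "pfgtvjw" ✓)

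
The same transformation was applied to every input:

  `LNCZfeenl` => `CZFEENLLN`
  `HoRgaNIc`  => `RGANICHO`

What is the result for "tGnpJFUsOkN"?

NPJFUSOKNTG

The pattern: move the first 2 characters to the end (rotate left by 2), then convert every letter to uppercase.
Starting from "tGnpJFUsOkN": after the first operation, "npJFUsOkNtG"; after the second, "NPJFUSOKNTG".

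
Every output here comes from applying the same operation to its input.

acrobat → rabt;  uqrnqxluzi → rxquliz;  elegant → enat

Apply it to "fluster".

What's happening: swap each adjacent pair of characters (1↔2, 3↔4, ...), then delete the first 3 characters.
So "fluster" becomes "uetr".

uetr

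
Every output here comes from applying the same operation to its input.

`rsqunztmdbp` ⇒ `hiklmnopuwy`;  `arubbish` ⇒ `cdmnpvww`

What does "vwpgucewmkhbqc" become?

Looking at the pairs, the operation is to shift every letter 5 places backward in the alphabet (wrapping around), then sort the characters into alphabetical order.
Applying both steps to "vwpgucewmkhbqc": "qrkbpxzrhfcwlx", then "bcfhklpqrrwxxz".

bcfhklpqrrwxxz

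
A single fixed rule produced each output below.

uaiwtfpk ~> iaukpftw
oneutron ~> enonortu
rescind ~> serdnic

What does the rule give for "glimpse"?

ilgespm

Each output is the input with this applied: reverse the string, then move the last 3 characters to the front (rotate right by 3).
On "glimpse": the first step gives "espmilg", and the second then gives "ilgespm".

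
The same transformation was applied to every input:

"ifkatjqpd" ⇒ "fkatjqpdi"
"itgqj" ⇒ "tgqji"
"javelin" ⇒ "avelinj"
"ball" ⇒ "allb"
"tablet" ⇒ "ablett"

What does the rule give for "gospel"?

What's happening: move the first character to the end.
Doing the same to "gospel": "ospelg".

ospelg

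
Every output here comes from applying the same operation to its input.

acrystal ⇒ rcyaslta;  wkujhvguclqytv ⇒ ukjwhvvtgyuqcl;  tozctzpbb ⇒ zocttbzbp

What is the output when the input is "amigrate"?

imgareat

The transformation: move the first 2 characters to the end (rotate left by 2), then take characters alternately from the front and the back (1st, last, 2nd, 2nd-last, ...).
On "amigrate": the first step gives "igrateam", and the second then gives "imgareat".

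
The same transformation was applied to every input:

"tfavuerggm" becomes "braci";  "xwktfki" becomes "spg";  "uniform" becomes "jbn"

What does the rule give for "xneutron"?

jqnj

In each case the input is transformed by: shift every letter 4 places backward in the alphabet (wrapping around), then keep every other character starting from the second (positions 2nd, 4th, 6th, ...).
"xneutron" → "jqnj".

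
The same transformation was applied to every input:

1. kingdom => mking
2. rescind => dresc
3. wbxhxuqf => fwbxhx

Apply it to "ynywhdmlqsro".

oynywhdmlq

In each case the input is transformed by: move the last character to the front, then delete the last 2 characters.
Working it through for "ynywhdmlqsro": intermediate "oynywhdmlqsr", final "oynywhdmlq".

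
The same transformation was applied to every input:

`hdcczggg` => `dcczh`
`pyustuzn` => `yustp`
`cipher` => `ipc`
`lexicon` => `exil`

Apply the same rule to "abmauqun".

Each output is the input with this applied: delete the last 3 characters, then move the first character to the end.
Applying both steps to "abmauqun": "abmau", then "bmaua".

bmaua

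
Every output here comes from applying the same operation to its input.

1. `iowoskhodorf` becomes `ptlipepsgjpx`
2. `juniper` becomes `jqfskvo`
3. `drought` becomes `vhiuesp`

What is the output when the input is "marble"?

cmfnbs

The pattern: move the first 3 characters to the end (rotate left by 3), then shift every letter 1 place forward in the alphabet (wrapping around).
Doing the same to "marble": "cmfnbs".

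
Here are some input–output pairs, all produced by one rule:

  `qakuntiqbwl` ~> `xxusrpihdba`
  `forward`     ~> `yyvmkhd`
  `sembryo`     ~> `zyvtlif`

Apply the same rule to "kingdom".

The pattern: shift every letter 7 places forward in the alphabet (wrapping around), then sort the characters into reverse alphabetical order.
For "kingdom", step one produces "rpunkvt"; step two turns that into "vutrpnk".

vutrpnk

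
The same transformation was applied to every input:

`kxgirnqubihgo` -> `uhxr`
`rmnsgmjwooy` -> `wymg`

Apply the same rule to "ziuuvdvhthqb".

Each output is the input with this applied: keep one character in every 3, starting at position 2 (positions 2nd, 5th, 8th, ...), then swap the front and back halves of the string.
"ziuuvdvhthqb" → "ivhq" → "hqiv".

hqiv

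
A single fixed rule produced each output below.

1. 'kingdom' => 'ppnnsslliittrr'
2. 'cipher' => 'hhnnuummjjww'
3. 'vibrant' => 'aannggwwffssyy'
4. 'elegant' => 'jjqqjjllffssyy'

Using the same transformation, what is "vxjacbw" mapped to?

aaccooffhhggbb

Rule — shift every letter 5 places forward in the alphabet (wrapping around), then double every character.
For "vxjacbw", step one produces "acofhgb"; step two turns that into "aaccooffhhggbb".
(Check on "vibrant": → "angwfsy" → "aannggwwffssyy" ✓)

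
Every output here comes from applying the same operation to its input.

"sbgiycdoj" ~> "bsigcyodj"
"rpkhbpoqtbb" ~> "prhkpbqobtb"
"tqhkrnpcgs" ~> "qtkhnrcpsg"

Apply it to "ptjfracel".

tpfjarecl

The transformation: swap each adjacent pair of characters (1↔2, 3↔4, ...).
Doing the same to "ptjfracel": "tpfjarecl".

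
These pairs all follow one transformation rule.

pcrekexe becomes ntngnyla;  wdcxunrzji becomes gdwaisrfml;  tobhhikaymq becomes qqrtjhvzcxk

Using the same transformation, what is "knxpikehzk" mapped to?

In each case the input is transformed by: shift every letter 9 places forward in the alphabet (wrapping around), then move the first 3 characters to the end (rotate left by 3).
"knxpikehzk" → "twgyrtnqit" → "yrtnqittwg".
(Check on "wdcxunrzji": → "fmlgdwaisr" → "gdwaisrfml" ✓)

yrtnqittwg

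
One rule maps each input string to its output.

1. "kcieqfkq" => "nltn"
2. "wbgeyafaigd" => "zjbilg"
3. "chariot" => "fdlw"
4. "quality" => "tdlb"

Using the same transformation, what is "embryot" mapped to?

What's happening: shift every letter 3 places forward in the alphabet (wrapping around), then keep every other character starting from the first (positions 1st, 3rd, 5th, ...).
Starting from "embryot": after the first operation, "hpeubrw"; after the second, "hebw".

hebw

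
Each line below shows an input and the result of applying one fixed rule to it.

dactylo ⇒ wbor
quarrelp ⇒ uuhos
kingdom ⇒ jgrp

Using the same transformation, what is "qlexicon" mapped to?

alfrq

The rule is to shift every letter 3 places forward in the alphabet (wrapping around), then delete the first 3 characters.
For "qlexicon", step one produces "tohalfrq"; step two turns that into "alfrq".
(Check on "kingdom": → "nlqjgrp" → "jgrp" ✓)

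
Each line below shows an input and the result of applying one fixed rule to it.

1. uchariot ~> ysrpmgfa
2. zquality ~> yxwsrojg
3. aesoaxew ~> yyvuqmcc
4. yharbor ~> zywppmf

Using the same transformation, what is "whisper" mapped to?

Each output is the input with this applied: shift every letter 2 places backward in the alphabet (wrapping around), then sort the characters into reverse alphabetical order.
Working it through for "whisper": intermediate "ufgqncp", final "uqpngfc".

uqpngfc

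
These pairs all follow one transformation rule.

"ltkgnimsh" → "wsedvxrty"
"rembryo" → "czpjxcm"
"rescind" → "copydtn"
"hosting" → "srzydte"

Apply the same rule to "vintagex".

Rule — take characters alternately from the front and the back (1st, last, 2nd, 2nd-last, ...), then shift every letter 11 places forward in the alphabet (wrapping around).
Starting from "vintagex": after the first operation, "vxiengta"; after the second, "gitpyrel".

gitpyrel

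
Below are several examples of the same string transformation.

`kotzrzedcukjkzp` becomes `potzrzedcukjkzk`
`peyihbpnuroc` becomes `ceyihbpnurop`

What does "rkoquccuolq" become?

qkoquccuolr

What's happening: swap the first and last characters.
So "rkoquccuolq" becomes "qkoquccuolr".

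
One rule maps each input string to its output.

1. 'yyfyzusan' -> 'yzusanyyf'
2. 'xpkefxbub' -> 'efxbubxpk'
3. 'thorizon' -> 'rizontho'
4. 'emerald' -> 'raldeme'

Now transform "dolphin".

phindol

The rule is to move the first 3 characters to the end (rotate left by 3).
On "dolphin" that produces "phindol".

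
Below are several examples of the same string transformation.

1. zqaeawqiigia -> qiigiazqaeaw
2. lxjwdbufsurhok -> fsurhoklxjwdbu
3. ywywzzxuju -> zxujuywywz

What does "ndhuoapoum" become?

What's happening: swap the front and back halves of the string.
"ndhuoapoum" → "apoumndhuo".

apoumndhuo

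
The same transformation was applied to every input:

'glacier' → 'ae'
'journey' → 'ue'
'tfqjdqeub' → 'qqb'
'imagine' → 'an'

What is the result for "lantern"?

Rule — keep one character in every 3, starting at position 3 (positions 3rd, 6th, 9th, ...).
"lantern" → "nr".

nr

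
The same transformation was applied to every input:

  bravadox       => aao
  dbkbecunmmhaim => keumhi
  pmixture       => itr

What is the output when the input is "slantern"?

Looking at the pairs, the operation is to delete the first 2 characters, then keep every other character starting from the first (positions 1st, 3rd, 5th, ...).
"slantern" → "antern" → "atr".
(Check on "pmixture": → "ixture" → "itr" ✓)

atr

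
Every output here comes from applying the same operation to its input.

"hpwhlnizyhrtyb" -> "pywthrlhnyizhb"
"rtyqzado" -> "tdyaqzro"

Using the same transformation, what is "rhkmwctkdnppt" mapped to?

hpkpmnwdcktrt

In each case the input is transformed by: take characters alternately from the front and the back (1st, last, 2nd, 2nd-last, ...), then move the first 2 characters to the end (rotate left by 2).
Working it through for "rhkmwctkdnppt": intermediate "rthpkpmnwdckt", final "hpkpmnwdcktrt".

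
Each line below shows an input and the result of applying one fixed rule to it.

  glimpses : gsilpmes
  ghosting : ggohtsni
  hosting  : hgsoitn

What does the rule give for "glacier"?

Rule — move the last character to the front, then swap each adjacent pair of characters (1↔2, 3↔4, ...).
For "glacier", step one produces "rglacie"; step two turns that into "gralice".

gralice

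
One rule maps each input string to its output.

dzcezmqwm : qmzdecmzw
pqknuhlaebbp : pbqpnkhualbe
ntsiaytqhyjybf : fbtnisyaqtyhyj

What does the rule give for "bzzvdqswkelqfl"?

Each output is the input with this applied: swap each adjacent pair of characters (1↔2, 3↔4, ...), then move the last 2 characters to the front (rotate right by 2).
Starting from "bzzvdqswkelqfl": after the first operation, "zbvzqdwsekqllf"; after the second, "lfzbvzqdwsekql".

lfzbvzqdwsekql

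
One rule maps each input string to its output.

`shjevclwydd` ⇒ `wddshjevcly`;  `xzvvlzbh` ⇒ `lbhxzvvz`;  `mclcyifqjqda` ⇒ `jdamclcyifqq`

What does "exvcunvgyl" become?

vylexvcung

Each output is the input with this applied: move the last 3 characters to the front (rotate right by 3), then swap the first and last characters.
"exvcunvgyl" → "gylexvcunv" → "vylexvcung".
(Check on "shjevclwydd": → "yddshjevclw" → "wddshjevcly" ✓)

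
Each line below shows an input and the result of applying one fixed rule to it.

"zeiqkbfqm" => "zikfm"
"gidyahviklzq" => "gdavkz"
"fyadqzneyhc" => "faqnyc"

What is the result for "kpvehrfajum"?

kvhfjm

Looking at the pairs, the operation is to keep every other character starting from the first (positions 1st, 3rd, 5th, ...).
Doing the same to "kpvehrfajum": "kvhfjm".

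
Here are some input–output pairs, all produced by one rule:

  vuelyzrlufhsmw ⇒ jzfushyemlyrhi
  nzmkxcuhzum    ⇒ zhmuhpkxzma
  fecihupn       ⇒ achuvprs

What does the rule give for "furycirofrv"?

Rule — reverse the string, then shift every letter 13 places forward in the alphabet (wrapping around) — i.e. ROT13.
Doing the same to "furycirofrv": "iesbevplehs".

iesbevplehs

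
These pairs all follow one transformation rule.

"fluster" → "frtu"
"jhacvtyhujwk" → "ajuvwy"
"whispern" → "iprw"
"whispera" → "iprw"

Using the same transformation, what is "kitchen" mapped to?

hknt

Looking at the pairs, the operation is to keep every other character starting from the first (positions 1st, 3rd, 5th, ...), then sort the characters into alphabetical order.
For "kitchen", step one produces "kthn"; step two turns that into "hknt".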